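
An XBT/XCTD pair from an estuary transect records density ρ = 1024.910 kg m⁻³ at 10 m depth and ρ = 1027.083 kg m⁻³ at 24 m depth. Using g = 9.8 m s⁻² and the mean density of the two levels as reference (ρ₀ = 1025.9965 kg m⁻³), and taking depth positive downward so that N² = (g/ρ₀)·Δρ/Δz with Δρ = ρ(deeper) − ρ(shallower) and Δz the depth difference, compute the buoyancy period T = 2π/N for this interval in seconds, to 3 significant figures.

163 s

Δρ = 1027.083 − 1024.910 = 2.173 kg m⁻³ over Δz = 24 − 10 = 14 m.
N² = (9.8/1025.9965) × (2.173/14) = 1.4826 × 10⁻³ s⁻².
N = √(1.4826 × 10⁻³) = 0.038505 rad s⁻¹, so T = 2π/N = 163.18 s ≈ 163 s.
A positive N² confirms static stability across the interval.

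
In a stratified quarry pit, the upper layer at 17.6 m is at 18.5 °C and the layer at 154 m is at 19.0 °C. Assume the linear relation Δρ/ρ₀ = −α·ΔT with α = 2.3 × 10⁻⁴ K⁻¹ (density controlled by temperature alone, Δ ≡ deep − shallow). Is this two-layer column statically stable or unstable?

unstable

ΔT = 19.0 − 18.5 = +0.5 K, so Δρ/ρ₀ = −αΔT = -1.15 × 10⁻⁴.
Δρ/ρ₀ < 0, so Δρ < 0: deeper water is lighter → statically unstable; the column would overturn.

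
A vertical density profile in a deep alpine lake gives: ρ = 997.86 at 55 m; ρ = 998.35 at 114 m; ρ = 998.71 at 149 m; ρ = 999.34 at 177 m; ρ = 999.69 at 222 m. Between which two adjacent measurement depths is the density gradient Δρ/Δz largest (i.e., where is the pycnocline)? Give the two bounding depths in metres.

Compute the density gradient over each adjacent pair:
  55–114 m: Δρ/Δz = 0.49/59 = 8.3 × 10⁻³ kg m⁻⁴
  114–149 m: Δρ/Δz = 0.36/35 = 0.010 kg m⁻⁴
  149–177 m: Δρ/Δz = 0.63/28 = 0.022 kg m⁻⁴
  177–222 m: Δρ/Δz = 0.35/45 = 7.8 × 10⁻³ kg m⁻⁴
The largest gradient is in the 149–177 m interval — the pycnocline.

149–177 m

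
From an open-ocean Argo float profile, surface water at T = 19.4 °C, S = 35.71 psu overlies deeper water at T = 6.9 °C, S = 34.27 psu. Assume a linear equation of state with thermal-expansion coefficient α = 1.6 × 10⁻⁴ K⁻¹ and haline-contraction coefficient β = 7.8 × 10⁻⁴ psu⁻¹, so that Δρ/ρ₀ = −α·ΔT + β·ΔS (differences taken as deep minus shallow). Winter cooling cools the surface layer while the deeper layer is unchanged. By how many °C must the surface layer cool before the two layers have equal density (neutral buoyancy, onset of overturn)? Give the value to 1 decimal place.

Neutral buoyancy requires Δρ = 0, i.e. −α(T_deep − T_surf′) + β(S_deep − S_surf) = 0.
T_surf′ = T_deep − (β/α)·ΔS = 6.9 − (7.8 × 10⁻⁴/1.6 × 10⁻⁴)·(-1.44) = 13.920 °C.
Cooling required: 19.4 − (13.920) = 5.480 °C.

5.5 °C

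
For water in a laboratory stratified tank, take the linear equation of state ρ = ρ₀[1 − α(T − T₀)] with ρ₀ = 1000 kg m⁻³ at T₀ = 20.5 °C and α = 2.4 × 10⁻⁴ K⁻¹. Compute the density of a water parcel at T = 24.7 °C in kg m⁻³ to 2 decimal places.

T − T₀ = +4.2 K.
Bracket = 1 − α·(+4.2) = 1 + (-1.008 × 10⁻³) = 0.9989920.
ρ = 1000 × 0.9989920 = 998.99 kg m⁻³.

998.99 kg m⁻³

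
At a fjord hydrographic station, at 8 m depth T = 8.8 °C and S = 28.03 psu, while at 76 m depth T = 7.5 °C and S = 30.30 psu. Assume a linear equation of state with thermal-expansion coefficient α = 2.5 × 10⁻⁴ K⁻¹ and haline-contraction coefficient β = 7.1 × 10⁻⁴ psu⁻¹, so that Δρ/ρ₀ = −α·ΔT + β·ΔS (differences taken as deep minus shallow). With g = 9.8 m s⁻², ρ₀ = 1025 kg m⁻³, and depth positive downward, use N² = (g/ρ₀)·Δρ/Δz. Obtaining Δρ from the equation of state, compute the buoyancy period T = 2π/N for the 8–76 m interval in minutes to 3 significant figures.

6.27 min

ΔT = -1.3 K, ΔS = +2.27 psu (deep − shallow).
Δρ/ρ₀ = −αΔT + βΔS = 3.25 × 10⁻⁴ + 1.6117 × 10⁻³ = 1.9367 × 10⁻³, so Δρ ≈ 1.985 kg m⁻³.
N² = (g/ρ₀)·Δρ/Δz = g·(Δρ/ρ₀)/Δz = 9.8 × 1.9367 × 10⁻³ / 68 = 2.7911 × 10⁻⁴ s⁻².
N = √(2.7911 × 10⁻⁴) = 0.016707 rad s⁻¹ → T = 2π/N = 376.08 s = 6.2680 min ≈ 6.27 min.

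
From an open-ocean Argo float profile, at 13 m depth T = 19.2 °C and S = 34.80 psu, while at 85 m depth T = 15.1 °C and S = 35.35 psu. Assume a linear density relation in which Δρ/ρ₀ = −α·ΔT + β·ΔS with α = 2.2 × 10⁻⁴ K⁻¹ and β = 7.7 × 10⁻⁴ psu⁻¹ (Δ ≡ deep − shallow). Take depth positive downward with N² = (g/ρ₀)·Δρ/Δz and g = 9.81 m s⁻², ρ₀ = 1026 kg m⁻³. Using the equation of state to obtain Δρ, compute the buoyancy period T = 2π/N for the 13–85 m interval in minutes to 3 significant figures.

ΔT = -4.1 K, ΔS = +0.55 psu (deep − shallow).
Δρ/ρ₀ = −αΔT + βΔS = 9.02 × 10⁻⁴ + 4.235 × 10⁻⁴ = 1.3255 × 10⁻³, so Δρ ≈ 1.360 kg m⁻³.
N² = (g/ρ₀)·Δρ/Δz = g·(Δρ/ρ₀)/Δz = 9.81 × 1.3255 × 10⁻³ / 72 = 1.8060 × 10⁻⁴ s⁻².
N = √(1.8060 × 10⁻⁴) = 0.013439 rad s⁻¹ → T = 2π/N = 467.53 s = 7.7922 min ≈ 7.79 min.

7.79 min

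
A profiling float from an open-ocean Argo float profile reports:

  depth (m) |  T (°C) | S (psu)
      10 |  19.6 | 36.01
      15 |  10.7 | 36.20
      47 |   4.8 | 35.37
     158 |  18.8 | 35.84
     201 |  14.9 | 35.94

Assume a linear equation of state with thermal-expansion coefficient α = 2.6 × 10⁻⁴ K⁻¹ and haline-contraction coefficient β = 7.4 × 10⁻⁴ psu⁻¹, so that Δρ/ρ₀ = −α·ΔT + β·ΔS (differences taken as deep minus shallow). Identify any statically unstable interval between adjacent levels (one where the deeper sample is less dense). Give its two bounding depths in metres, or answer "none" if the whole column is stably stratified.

Evaluate Δρ/ρ₀ = −αΔT + βΔS across each adjacent pair:
  10–15 m: −αΔT+βΔS = −(2.6 × 10⁻⁴)(-8.9)+(7.4 × 10⁻⁴)(+0.19) = 2.5 × 10⁻³ → stable
  15–47 m: −αΔT+βΔS = −(2.6 × 10⁻⁴)(-5.9)+(7.4 × 10⁻⁴)(-0.83) = 9.2 × 10⁻⁴ → stable
  47–158 m: −αΔT+βΔS = −(2.6 × 10⁻⁴)(+14.0)+(7.4 × 10⁻⁴)(+0.47) = -3.3 × 10⁻³ → UNSTABLE
  158–201 m: −αΔT+βΔS = −(2.6 × 10⁻⁴)(-3.9)+(7.4 × 10⁻⁴)(+0.10) = 1.1 × 10⁻³ → stable
The 47–158 m interval has Δρ < 0: lighter water underlies denser water.

47–158 m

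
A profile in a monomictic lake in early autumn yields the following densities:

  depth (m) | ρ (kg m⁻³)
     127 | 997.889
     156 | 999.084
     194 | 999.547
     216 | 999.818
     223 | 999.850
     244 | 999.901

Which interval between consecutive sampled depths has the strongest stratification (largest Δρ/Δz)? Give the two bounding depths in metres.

127–156 m

Compute the density gradient over each adjacent pair:
  127–156 m: Δρ/Δz = 1.195/29 = 0.041 kg m⁻⁴
  156–194 m: Δρ/Δz = 0.463/38 = 0.012 kg m⁻⁴
  194–216 m: Δρ/Δz = 0.271/22 = 0.012 kg m⁻⁴
  216–223 m: Δρ/Δz = 0.032/7 = 4.6 × 10⁻³ kg m⁻⁴
  223–244 m: Δρ/Δz = 0.051/21 = 2.4 × 10⁻³ kg m⁻⁴
The largest gradient is in the 127–156 m interval — the pycnocline.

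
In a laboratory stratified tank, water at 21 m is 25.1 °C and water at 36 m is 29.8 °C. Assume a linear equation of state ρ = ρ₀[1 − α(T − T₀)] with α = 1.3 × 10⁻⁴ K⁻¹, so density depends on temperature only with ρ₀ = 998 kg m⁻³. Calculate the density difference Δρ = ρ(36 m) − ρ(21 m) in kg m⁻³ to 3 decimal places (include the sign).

-0.610 kg m⁻³

ΔT = +4.7 K, Δρ/ρ₀ = −αΔT = -6.11 × 10⁻⁴.
Δρ = 998 × (-6.11 × 10⁻⁴) = -0.610 kg m⁻³.
Negative Δρ: lighter below, statically unstable.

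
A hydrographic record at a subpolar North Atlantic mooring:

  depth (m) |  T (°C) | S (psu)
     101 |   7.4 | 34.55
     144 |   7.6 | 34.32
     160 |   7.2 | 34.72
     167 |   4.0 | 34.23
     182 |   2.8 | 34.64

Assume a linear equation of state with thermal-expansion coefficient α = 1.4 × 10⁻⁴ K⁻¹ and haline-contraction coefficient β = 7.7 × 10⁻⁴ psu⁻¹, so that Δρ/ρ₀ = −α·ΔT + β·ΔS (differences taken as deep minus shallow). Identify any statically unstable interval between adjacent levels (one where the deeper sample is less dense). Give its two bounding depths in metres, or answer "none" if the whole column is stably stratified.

Evaluate Δρ/ρ₀ = −αΔT + βΔS across each adjacent pair:
  101–144 m: −αΔT+βΔS = −(1.4 × 10⁻⁴)(+0.2)+(7.7 × 10⁻⁴)(-0.23) = -2.1 × 10⁻⁴ → UNSTABLE
  144–160 m: −αΔT+βΔS = −(1.4 × 10⁻⁴)(-0.4)+(7.7 × 10⁻⁴)(+0.40) = 3.6 × 10⁻⁴ → stable
  160–167 m: −αΔT+βΔS = −(1.4 × 10⁻⁴)(-3.2)+(7.7 × 10⁻⁴)(-0.49) = 7.1 × 10⁻⁵ → stable
  167–182 m: −αΔT+βΔS = −(1.4 × 10⁻⁴)(-1.2)+(7.7 × 10⁻⁴)(+0.41) = 4.8 × 10⁻⁴ → stable
The 101–144 m interval has Δρ < 0: lighter water underlies denser water.

101–144 m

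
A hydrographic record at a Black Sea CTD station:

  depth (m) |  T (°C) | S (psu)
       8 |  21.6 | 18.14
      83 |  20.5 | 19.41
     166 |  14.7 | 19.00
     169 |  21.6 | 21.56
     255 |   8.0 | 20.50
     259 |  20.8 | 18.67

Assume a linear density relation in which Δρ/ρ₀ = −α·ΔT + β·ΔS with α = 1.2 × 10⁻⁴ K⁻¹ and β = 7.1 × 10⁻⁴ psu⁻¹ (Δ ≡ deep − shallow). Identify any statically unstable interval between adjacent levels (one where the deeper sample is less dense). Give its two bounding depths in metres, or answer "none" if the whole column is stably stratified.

Evaluate Δρ/ρ₀ = −αΔT + βΔS across each adjacent pair:
  8–83 m: −αΔT+βΔS = −(1.2 × 10⁻⁴)(-1.1)+(7.1 × 10⁻⁴)(+1.27) = 1.0 × 10⁻³ → stable
  83–166 m: −αΔT+βΔS = −(1.2 × 10⁻⁴)(-5.8)+(7.1 × 10⁻⁴)(-0.41) = 4.0 × 10⁻⁴ → stable
  166–169 m: −αΔT+βΔS = −(1.2 × 10⁻⁴)(+6.9)+(7.1 × 10⁻⁴)(+2.56) = 9.9 × 10⁻⁴ → stable
  169–255 m: −αΔT+βΔS = −(1.2 × 10⁻⁴)(-13.6)+(7.1 × 10⁻⁴)(-1.06) = 8.8 × 10⁻⁴ → stable
  255–259 m: −αΔT+βΔS = −(1.2 × 10⁻⁴)(+12.8)+(7.1 × 10⁻⁴)(-1.83) = -2.8 × 10⁻³ → UNSTABLE
The 255–259 m interval has Δρ < 0: lighter water underlies denser water.

255–259 m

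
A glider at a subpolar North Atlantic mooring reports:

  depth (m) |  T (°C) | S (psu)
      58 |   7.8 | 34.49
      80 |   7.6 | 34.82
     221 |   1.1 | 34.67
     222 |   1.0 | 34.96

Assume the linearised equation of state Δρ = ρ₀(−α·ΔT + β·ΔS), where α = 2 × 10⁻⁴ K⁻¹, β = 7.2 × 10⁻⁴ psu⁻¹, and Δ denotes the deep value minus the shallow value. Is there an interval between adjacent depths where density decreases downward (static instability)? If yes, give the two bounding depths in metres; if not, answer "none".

none

Evaluate Δρ/ρ₀ = −αΔT + βΔS across each adjacent pair:
  58–80 m: −αΔT+βΔS = −(2 × 10⁻⁴)(-0.2)+(7.2 × 10⁻⁴)(+0.33) = 2.8 × 10⁻⁴ → stable
  80–221 m: −αΔT+βΔS = −(2 × 10⁻⁴)(-6.5)+(7.2 × 10⁻⁴)(-0.15) = 1.2 × 10⁻³ → stable
  221–222 m: −αΔT+βΔS = −(2 × 10⁻⁴)(-0.1)+(7.2 × 10⁻⁴)(+0.29) = 2.3 × 10⁻⁴ → stable
Every interval has Δρ > 0: the column is stably stratified throughout.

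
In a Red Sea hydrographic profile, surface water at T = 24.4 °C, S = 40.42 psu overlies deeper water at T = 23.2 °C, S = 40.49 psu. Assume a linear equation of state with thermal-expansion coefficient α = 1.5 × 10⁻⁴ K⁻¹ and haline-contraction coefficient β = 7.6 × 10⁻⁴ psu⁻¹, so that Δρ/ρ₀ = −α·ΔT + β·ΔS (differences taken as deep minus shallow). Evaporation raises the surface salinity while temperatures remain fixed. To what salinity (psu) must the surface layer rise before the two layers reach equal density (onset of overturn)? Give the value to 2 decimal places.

Neutral buoyancy requires −α(T_deep − T_surf) + β(S_deep − S_surf′) = 0.
S_surf′ = S_deep − (α/β)·ΔT = 40.49 − (1.5 × 10⁻⁴/7.6 × 10⁻⁴)·(-1.2) = 40.7268 psu.
Increase required: 40.7268 − 40.42 = 0.3068 psu.

40.73 psu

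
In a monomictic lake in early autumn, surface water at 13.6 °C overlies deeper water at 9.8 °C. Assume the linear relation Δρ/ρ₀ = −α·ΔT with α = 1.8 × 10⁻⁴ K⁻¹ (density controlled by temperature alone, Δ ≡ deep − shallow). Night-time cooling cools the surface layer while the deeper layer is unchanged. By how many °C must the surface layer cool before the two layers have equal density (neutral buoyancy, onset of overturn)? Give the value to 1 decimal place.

3.8 °C

With temperature the only control, equal density requires T_surf′ = T_deep.
T_surf′ = 9.8 °C.
Cooling required: 13.6 − 9.8 = 3.8 °C.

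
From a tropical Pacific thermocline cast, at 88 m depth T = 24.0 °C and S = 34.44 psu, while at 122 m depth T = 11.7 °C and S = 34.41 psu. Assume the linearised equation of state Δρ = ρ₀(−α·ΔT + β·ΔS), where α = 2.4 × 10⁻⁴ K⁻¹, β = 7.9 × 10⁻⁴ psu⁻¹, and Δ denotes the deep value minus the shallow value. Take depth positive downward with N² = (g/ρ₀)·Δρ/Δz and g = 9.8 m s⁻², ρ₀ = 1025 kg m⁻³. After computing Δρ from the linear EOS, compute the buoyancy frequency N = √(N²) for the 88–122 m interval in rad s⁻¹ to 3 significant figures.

0.0291 rad s⁻¹

ΔT = -12.3 K, ΔS = -0.03 psu (deep − shallow).
Δρ/ρ₀ = −αΔT + βΔS = 2.952 × 10⁻³ − 2.37 × 10⁻⁵ = 2.9283 × 10⁻³, so Δρ ≈ 3.002 kg m⁻³.
N² = (g/ρ₀)·Δρ/Δz = g·(Δρ/ρ₀)/Δz = 9.8 × 2.9283 × 10⁻³ / 34 = 8.4404 × 10⁻⁴ s⁻².
N = √(8.4404 × 10⁻⁴) = 0.029052 rad s⁻¹ ≈ 0.0291 rad s⁻¹.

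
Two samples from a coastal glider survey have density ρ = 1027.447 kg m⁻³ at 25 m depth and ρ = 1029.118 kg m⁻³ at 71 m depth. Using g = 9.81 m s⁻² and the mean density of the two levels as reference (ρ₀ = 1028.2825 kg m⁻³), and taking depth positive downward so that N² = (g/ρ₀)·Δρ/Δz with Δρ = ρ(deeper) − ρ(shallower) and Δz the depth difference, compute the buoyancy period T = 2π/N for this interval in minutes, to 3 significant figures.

Δρ = 1029.118 − 1027.447 = 1.671 kg m⁻³ over Δz = 71 − 25 = 46 m.
N² = (9.81/1028.2825) × (1.671/46) = 3.4656 × 10⁻⁴ s⁻².
N = √(3.4656 × 10⁻⁴) = 0.018616 rad s⁻¹, so T = 2π/N = 337.52 s = 5.6253 min ≈ 5.63 min.

5.63 min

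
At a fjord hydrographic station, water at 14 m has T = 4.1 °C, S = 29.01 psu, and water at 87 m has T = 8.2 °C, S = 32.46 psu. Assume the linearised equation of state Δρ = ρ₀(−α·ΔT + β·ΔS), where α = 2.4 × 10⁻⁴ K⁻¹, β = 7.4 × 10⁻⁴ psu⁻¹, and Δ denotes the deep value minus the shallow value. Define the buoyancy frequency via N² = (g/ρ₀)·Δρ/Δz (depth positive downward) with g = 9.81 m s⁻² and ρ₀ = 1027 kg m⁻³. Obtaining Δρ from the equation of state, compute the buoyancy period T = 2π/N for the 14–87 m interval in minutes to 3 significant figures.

7.21 min

ΔT = +4.1 K, ΔS = +3.45 psu (deep − shallow).
Δρ/ρ₀ = −αΔT + βΔS = -9.84 × 10⁻⁴ + 2.553 × 10⁻³ = 1.569 × 10⁻³, so Δρ ≈ 1.611 kg m⁻³.
N² = (g/ρ₀)·Δρ/Δz = g·(Δρ/ρ₀)/Δz = 9.81 × 1.569 × 10⁻³ / 73 = 2.1085 × 10⁻⁴ s⁻².
N = √(2.1085 × 10⁻⁴) = 0.014521 rad s⁻¹ → T = 2π/N = 432.70 s = 7.2117 min ≈ 7.21 min.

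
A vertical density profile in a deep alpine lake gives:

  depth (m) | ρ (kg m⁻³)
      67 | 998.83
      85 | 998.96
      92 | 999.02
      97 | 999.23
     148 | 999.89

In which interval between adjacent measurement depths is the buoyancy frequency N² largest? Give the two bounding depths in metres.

92–97 m

Compute the density gradient over each adjacent pair:
  67–85 m: Δρ/Δz = 0.13/18 = 7.2 × 10⁻³ kg m⁻⁴
  85–92 m: Δρ/Δz = 0.06/7 = 8.6 × 10⁻³ kg m⁻⁴
  92–97 m: Δρ/Δz = 0.21/5 = 0.042 kg m⁻⁴
  97–148 m: Δρ/Δz = 0.66/51 = 0.013 kg m⁻⁴
The largest gradient is in the 92–97 m interval — the pycnocline.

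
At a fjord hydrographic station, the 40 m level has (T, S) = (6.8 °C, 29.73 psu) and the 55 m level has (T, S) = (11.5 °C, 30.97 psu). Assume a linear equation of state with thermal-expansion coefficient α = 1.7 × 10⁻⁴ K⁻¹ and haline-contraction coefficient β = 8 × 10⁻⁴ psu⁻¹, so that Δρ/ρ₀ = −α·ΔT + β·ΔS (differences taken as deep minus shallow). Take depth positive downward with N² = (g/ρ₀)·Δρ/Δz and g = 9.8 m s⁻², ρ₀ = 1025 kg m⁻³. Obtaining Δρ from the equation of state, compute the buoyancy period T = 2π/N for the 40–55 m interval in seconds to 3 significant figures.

ΔT = +4.7 K, ΔS = +1.24 psu (deep − shallow).
Δρ/ρ₀ = −αΔT + βΔS = -7.99 × 10⁻⁴ + 9.92 × 10⁻⁴ = 1.93 × 10⁻⁴, so Δρ ≈ 0.1978 kg m⁻³.
N² = (g/ρ₀)·Δρ/Δz = g·(Δρ/ρ₀)/Δz = 9.8 × 1.93 × 10⁻⁴ / 15 = 1.2609 × 10⁻⁴ s⁻².
N = √(1.2609 × 10⁻⁴) = 0.011229 rad s⁻¹ → T = 2π/N = 559.55 s ≈ 560 s.

560 s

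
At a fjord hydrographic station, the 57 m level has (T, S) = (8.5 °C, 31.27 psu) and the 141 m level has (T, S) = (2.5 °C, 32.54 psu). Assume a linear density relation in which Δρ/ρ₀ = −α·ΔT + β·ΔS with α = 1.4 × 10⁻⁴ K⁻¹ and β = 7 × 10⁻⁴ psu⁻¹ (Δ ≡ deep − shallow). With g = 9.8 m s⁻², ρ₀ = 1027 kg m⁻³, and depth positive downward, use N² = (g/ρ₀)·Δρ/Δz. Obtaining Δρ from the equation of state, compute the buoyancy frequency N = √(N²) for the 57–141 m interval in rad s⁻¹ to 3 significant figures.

0.0142 rad s⁻¹

ΔT = -6.0 K, ΔS = +1.27 psu (deep − shallow).
Δρ/ρ₀ = −αΔT + βΔS = 8.40 × 10⁻⁴ + 8.89 × 10⁻⁴ = 1.729 × 10⁻³, so Δρ ≈ 1.776 kg m⁻³.
N² = (g/ρ₀)·Δρ/Δz = g·(Δρ/ρ₀)/Δz = 9.8 × 1.729 × 10⁻³ / 84 = 2.0172 × 10⁻⁴ s⁻².
N = √(2.0172 × 10⁻⁴) = 0.014203 rad s⁻¹ ≈ 0.0142 rad s⁻¹.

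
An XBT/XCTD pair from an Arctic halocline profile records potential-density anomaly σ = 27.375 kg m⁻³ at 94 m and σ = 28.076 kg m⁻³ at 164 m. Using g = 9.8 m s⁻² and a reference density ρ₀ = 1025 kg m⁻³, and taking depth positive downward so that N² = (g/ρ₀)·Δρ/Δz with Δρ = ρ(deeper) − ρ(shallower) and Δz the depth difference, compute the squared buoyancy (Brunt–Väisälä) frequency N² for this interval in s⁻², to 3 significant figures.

Δρ = 1028.076 − 1027.375 = 0.701 kg m⁻³ over Δz = 164 − 94 = 70 m.
N² = (9.8/1025) × (0.701/70) = 9.5746 × 10⁻⁵ s⁻² ≈ 9.57 × 10⁻⁵ s⁻².

9.57 × 10⁻⁵ s⁻²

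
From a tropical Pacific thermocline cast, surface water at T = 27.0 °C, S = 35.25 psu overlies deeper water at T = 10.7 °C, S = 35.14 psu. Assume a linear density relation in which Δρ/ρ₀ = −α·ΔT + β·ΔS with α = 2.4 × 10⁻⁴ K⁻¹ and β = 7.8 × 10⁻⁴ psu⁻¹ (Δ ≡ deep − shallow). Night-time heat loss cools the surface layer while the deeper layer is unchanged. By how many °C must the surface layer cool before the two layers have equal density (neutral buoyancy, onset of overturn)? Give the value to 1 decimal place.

Neutral buoyancy requires Δρ = 0, i.e. −α(T_deep − T_surf′) + β(S_deep − S_surf) = 0.
T_surf′ = T_deep − (β/α)·ΔS = 10.7 − (7.8 × 10⁻⁴/2.4 × 10⁻⁴)·(-0.11) = 11.057 °C.
Cooling required: 27.0 − (11.057) = 15.943 °C.

15.9 °C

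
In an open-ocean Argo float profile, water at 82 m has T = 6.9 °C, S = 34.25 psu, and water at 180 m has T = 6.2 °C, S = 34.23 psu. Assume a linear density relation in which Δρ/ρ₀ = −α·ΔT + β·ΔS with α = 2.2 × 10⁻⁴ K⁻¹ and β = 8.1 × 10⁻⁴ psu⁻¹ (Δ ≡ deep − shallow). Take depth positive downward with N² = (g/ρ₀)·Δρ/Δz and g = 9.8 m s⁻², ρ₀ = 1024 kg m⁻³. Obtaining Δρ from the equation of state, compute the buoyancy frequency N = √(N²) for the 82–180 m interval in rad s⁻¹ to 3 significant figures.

ΔT = -0.7 K, ΔS = -0.02 psu (deep − shallow).
Δρ/ρ₀ = −αΔT + βΔS = 1.54 × 10⁻⁴ − 1.62 × 10⁻⁵ = 1.378 × 10⁻⁴, so Δρ ≈ 0.1411 kg m⁻³.
N² = (g/ρ₀)·Δρ/Δz = g·(Δρ/ρ₀)/Δz = 9.8 × 1.378 × 10⁻⁴ / 98 = 1.3780 × 10⁻⁵ s⁻².
N = √(1.3780 × 10⁻⁵) = 3.7121 × 10⁻³ rad s⁻¹ ≈ 3.71 × 10⁻³ rad s⁻¹.

3.71 × 10⁻³ rad s⁻¹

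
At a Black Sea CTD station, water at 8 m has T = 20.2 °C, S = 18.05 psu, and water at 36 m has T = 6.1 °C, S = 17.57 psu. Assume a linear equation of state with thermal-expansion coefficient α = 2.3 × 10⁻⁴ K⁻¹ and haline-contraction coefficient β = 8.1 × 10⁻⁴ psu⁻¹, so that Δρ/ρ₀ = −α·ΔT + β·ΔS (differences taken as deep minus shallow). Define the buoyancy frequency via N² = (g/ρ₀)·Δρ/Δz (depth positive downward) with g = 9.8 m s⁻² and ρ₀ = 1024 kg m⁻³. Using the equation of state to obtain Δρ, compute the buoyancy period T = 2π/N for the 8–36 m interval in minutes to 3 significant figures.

ΔT = -14.1 K, ΔS = -0.48 psu (deep − shallow).
Δρ/ρ₀ = −αΔT + βΔS = 3.243 × 10⁻³ − 3.888 × 10⁻⁴ = 2.8542 × 10⁻³, so Δρ ≈ 2.923 kg m⁻³.
N² = (g/ρ₀)·Δρ/Δz = g·(Δρ/ρ₀)/Δz = 9.8 × 2.8542 × 10⁻³ / 28 = 9.9897 × 10⁻⁴ s⁻².
N = √(9.9897 × 10⁻⁴) = 0.031606 rad s⁻¹ → T = 2π/N = 198.80 s = 3.3133 min ≈ 3.31 min.

3.31 min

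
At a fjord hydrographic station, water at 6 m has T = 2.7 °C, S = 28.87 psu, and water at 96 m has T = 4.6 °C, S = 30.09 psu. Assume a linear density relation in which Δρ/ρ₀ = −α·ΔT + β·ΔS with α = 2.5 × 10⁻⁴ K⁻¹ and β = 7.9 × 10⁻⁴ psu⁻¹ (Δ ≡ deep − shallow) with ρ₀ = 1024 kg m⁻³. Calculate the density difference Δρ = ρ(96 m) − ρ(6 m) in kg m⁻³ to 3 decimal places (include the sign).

+0.501 kg m⁻³

ΔT = +1.9 K, ΔS = +1.22 psu (deep − shallow).
Δρ/ρ₀ = −(2.5 × 10⁻⁴)(+1.9) + (7.9 × 10⁻⁴)(+1.22) = 4.888 × 10⁻⁴.
Δρ = 1024 × (4.888 × 10⁻⁴) = +0.501 kg m⁻³.
Positive Δρ: denser below, stable.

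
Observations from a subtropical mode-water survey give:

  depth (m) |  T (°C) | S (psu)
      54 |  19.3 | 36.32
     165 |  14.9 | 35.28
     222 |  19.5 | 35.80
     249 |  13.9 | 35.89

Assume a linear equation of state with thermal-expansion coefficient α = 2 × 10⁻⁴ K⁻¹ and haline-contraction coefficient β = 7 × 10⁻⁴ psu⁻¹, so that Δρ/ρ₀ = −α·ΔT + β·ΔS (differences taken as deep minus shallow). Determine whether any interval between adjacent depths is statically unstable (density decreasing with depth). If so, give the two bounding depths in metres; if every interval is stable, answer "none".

Evaluate Δρ/ρ₀ = −αΔT + βΔS across each adjacent pair:
  54–165 m: −αΔT+βΔS = −(2 × 10⁻⁴)(-4.4)+(7 × 10⁻⁴)(-1.04) = 1.5 × 10⁻⁴ → stable
  165–222 m: −αΔT+βΔS = −(2 × 10⁻⁴)(+4.6)+(7 × 10⁻⁴)(+0.52) = -5.6 × 10⁻⁴ → UNSTABLE
  222–249 m: −αΔT+βΔS = −(2 × 10⁻⁴)(-5.6)+(7 × 10⁻⁴)(+0.09) = 1.2 × 10⁻³ → stable
The 165–222 m interval has Δρ < 0: lighter water underlies denser water.

165–222 m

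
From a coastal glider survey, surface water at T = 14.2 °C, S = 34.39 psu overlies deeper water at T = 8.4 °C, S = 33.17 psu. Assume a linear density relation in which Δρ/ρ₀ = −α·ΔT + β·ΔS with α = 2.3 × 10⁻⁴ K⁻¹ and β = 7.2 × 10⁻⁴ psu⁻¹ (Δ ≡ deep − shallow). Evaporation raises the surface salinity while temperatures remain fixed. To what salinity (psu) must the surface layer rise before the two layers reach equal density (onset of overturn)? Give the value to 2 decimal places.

Neutral buoyancy requires −α(T_deep − T_surf) + β(S_deep − S_surf′) = 0.
S_surf′ = S_deep − (α/β)·ΔT = 33.17 − (2.3 × 10⁻⁴/7.2 × 10⁻⁴)·(-5.8) = 35.0228 psu.
Increase required: 35.0228 − 34.39 = 0.6328 psu.

35.02 psu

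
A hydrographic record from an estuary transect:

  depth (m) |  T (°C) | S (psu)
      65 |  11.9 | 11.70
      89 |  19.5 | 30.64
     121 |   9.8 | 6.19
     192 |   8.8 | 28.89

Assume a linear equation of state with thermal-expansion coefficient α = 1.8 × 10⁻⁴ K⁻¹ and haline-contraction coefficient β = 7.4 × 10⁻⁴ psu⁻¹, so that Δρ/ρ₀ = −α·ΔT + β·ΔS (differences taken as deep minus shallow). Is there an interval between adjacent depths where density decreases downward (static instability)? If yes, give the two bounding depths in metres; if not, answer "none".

89–121 m

Evaluate Δρ/ρ₀ = −αΔT + βΔS across each adjacent pair:
  65–89 m: −αΔT+βΔS = −(1.8 × 10⁻⁴)(+7.6)+(7.4 × 10⁻⁴)(+18.94) = 0.013 → stable
  89–121 m: −αΔT+βΔS = −(1.8 × 10⁻⁴)(-9.7)+(7.4 × 10⁻⁴)(-24.45) = -0.016 → UNSTABLE
  121–192 m: −αΔT+βΔS = −(1.8 × 10⁻⁴)(-1.0)+(7.4 × 10⁻⁴)(+22.70) = 0.017 → stable
The 89–121 m interval has Δρ < 0: lighter water underlies denser water.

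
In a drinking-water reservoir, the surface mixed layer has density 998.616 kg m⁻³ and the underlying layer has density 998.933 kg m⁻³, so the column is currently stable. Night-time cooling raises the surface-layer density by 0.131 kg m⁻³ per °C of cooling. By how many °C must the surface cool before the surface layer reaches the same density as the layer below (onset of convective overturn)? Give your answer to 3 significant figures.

Density deficit of the surface layer: 998.933 − 998.616 = 0.317 kg m⁻³.
Required change = 0.317 / 0.131 = 2.42 °C.

2.42 °C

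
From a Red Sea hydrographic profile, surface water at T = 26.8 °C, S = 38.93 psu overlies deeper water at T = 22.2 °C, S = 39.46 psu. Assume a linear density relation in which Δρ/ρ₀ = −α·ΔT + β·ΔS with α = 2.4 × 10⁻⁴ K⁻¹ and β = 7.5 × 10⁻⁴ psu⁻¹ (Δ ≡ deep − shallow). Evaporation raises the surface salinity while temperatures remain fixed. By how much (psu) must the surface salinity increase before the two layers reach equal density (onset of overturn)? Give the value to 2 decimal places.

Neutral buoyancy requires −α(T_deep − T_surf) + β(S_deep − S_surf′) = 0.
S_surf′ = S_deep − (α/β)·ΔT = 39.46 − (2.4 × 10⁻⁴/7.5 × 10⁻⁴)·(-4.6) = 40.9320 psu.
Increase required: 40.9320 − 38.93 = 2.0020 psu.

2.00 psu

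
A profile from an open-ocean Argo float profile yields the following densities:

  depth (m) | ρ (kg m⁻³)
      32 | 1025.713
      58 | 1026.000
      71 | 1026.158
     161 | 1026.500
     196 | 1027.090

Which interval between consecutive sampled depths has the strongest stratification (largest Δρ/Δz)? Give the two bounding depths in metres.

Compute the density gradient over each adjacent pair:
  32–58 m: Δρ/Δz = 0.287/26 = 0.011 kg m⁻⁴
  58–71 m: Δρ/Δz = 0.158/13 = 0.012 kg m⁻⁴
  71–161 m: Δρ/Δz = 0.342/90 = 3.8 × 10⁻³ kg m⁻⁴
  161–196 m: Δρ/Δz = 0.590/35 = 0.017 kg m⁻⁴
The largest gradient is in the 161–196 m interval — the pycnocline.

161–196 m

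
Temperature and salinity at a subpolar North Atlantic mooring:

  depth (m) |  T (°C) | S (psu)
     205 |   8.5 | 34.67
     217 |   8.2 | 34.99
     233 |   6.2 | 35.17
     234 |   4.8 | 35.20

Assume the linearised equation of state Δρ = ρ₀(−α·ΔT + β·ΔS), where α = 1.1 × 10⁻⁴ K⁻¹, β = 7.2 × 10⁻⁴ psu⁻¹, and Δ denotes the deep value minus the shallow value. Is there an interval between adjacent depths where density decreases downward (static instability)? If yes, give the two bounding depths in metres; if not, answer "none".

none

Evaluate Δρ/ρ₀ = −αΔT + βΔS across each adjacent pair:
  205–217 m: −αΔT+βΔS = −(1.1 × 10⁻⁴)(-0.3)+(7.2 × 10⁻⁴)(+0.32) = 2.6 × 10⁻⁴ → stable
  217–233 m: −αΔT+βΔS = −(1.1 × 10⁻⁴)(-2.0)+(7.2 × 10⁻⁴)(+0.18) = 3.5 × 10⁻⁴ → stable
  233–234 m: −αΔT+βΔS = −(1.1 × 10⁻⁴)(-1.4)+(7.2 × 10⁻⁴)(+0.03) = 1.8 × 10⁻⁴ → stable
Every interval has Δρ > 0: the column is stably stratified throughout.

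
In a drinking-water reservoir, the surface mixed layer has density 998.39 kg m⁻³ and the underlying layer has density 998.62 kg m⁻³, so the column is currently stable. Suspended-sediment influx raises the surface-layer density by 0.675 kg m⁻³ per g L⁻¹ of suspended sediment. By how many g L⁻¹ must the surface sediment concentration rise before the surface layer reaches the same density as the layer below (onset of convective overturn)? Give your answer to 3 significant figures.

Density deficit of the surface layer: 998.62 − 998.39 = 0.23 kg m⁻³.
Required change = 0.23 / 0.675 = 0.341 g L⁻¹.

0.341 g L⁻¹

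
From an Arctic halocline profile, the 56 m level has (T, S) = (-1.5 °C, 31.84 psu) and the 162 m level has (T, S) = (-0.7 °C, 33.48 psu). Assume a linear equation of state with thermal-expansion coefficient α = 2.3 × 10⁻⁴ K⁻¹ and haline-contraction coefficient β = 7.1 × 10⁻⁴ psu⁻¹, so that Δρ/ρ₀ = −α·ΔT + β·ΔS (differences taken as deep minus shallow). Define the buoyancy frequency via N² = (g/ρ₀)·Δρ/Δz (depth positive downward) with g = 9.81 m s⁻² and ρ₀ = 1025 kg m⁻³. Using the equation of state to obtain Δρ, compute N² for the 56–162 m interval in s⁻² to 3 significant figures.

ΔT = +0.8 K, ΔS = +1.64 psu (deep − shallow).
Δρ/ρ₀ = −αΔT + βΔS = -1.84 × 10⁻⁴ + 1.1644 × 10⁻³ = 9.804 × 10⁻⁴, so Δρ ≈ 1.005 kg m⁻³.
N² = (g/ρ₀)·Δρ/Δz = g·(Δρ/ρ₀)/Δz = 9.81 × 9.804 × 10⁻⁴ / 106 = 9.0733 × 10⁻⁵ s⁻² ≈ 9.07 × 10⁻⁵ s⁻².

9.07 × 10⁻⁵ s⁻²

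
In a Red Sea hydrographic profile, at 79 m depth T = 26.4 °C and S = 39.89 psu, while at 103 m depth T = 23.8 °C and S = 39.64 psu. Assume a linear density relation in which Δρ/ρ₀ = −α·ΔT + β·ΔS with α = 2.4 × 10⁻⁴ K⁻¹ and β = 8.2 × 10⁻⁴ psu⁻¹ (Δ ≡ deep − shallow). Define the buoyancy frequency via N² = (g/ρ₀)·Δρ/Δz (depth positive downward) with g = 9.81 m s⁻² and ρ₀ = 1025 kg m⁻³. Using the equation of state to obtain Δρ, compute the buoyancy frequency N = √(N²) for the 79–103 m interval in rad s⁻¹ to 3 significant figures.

ΔT = -2.6 K, ΔS = -0.25 psu (deep − shallow).
Δρ/ρ₀ = −αΔT + βΔS = 6.24 × 10⁻⁴ − 2.05 × 10⁻⁴ = 4.19 × 10⁻⁴, so Δρ ≈ 0.4295 kg m⁻³.
N² = (g/ρ₀)·Δρ/Δz = g·(Δρ/ρ₀)/Δz = 9.81 × 4.19 × 10⁻⁴ / 24 = 1.7127 × 10⁻⁴ s⁻².
N = √(1.7127 × 10⁻⁴) = 0.013087 rad s⁻¹ ≈ 0.0131 rad s⁻¹.

0.0131 rad s⁻¹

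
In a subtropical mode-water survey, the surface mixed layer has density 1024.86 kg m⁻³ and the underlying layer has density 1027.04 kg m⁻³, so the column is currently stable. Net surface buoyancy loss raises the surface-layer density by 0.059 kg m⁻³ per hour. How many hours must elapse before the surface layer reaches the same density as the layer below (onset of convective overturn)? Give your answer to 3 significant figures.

36.9 hours

Density deficit of the surface layer: 1027.04 − 1024.86 = 2.18 kg m⁻³.
Required change = 2.18 / 0.059 = 36.9 hours.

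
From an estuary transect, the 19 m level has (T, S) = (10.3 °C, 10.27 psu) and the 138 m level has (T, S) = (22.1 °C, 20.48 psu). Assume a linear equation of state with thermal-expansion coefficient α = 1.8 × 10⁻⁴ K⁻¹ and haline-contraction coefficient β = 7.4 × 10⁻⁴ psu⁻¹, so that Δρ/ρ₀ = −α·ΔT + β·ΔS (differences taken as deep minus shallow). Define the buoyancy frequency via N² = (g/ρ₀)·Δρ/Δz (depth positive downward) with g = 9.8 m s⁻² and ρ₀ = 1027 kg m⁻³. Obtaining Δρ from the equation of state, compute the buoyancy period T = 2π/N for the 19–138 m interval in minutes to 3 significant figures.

4.95 min

ΔT = +11.8 K, ΔS = +10.21 psu (deep − shallow).
Δρ/ρ₀ = −αΔT + βΔS = -2.124 × 10⁻³ + 7.5554 × 10⁻³ = 5.4314 × 10⁻³, so Δρ ≈ 5.578 kg m⁻³.
N² = (g/ρ₀)·Δρ/Δz = g·(Δρ/ρ₀)/Δz = 9.8 × 5.4314 × 10⁻³ / 119 = 4.4729 × 10⁻⁴ s⁻².
N = √(4.4729 × 10⁻⁴) = 0.021149 rad s⁻¹ → T = 2π/N = 297.09 s = 4.9515 min ≈ 4.95 min.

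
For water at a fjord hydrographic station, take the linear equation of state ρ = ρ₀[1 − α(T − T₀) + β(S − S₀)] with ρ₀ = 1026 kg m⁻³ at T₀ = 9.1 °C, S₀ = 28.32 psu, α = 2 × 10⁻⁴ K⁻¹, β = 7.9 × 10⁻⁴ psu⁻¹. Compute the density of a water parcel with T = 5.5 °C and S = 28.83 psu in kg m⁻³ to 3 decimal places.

T − T₀ = -3.6 K, S − S₀ = +0.51 psu.
Bracket = 1 − α·(-3.6) + β·(+0.51) = 1 + (1.1229 × 10⁻³) = 1.0011229.
ρ = 1026 × 1.0011229 = 1027.152 kg m⁻³.

1027.152 kg m⁻³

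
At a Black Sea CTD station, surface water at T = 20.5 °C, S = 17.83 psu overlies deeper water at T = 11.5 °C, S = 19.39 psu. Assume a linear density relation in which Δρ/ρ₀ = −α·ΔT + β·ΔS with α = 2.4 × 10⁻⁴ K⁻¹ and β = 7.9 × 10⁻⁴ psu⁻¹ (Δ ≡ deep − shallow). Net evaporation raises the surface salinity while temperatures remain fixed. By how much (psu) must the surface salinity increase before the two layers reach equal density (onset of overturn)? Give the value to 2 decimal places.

Neutral buoyancy requires −α(T_deep − T_surf) + β(S_deep − S_surf′) = 0.
S_surf′ = S_deep − (α/β)·ΔT = 19.39 − (2.4 × 10⁻⁴/7.9 × 10⁻⁴)·(-9.0) = 22.1242 psu.
Increase required: 22.1242 − 17.83 = 4.2942 psu.

4.29 psu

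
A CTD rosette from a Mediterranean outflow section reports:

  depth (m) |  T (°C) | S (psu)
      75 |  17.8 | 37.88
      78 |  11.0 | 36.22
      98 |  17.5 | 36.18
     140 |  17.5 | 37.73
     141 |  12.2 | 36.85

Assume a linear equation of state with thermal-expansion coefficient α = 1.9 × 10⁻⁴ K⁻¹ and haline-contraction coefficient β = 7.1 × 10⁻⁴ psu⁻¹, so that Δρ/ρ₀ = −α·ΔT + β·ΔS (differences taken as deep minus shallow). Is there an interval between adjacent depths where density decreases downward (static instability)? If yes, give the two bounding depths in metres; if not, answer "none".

Evaluate Δρ/ρ₀ = −αΔT + βΔS across each adjacent pair:
  75–78 m: −αΔT+βΔS = −(1.9 × 10⁻⁴)(-6.8)+(7.1 × 10⁻⁴)(-1.66) = 1.1 × 10⁻⁴ → stable
  78–98 m: −αΔT+βΔS = −(1.9 × 10⁻⁴)(+6.5)+(7.1 × 10⁻⁴)(-0.04) = -1.3 × 10⁻³ → UNSTABLE
  98–140 m: −αΔT+βΔS = −(1.9 × 10⁻⁴)(+0.0)+(7.1 × 10⁻⁴)(+1.55) = 1.1 × 10⁻³ → stable
  140–141 m: −αΔT+βΔS = −(1.9 × 10⁻⁴)(-5.3)+(7.1 × 10⁻⁴)(-0.88) = 3.8 × 10⁻⁴ → stable
The 78–98 m interval has Δρ < 0: lighter water underlies denser water.

78–98 m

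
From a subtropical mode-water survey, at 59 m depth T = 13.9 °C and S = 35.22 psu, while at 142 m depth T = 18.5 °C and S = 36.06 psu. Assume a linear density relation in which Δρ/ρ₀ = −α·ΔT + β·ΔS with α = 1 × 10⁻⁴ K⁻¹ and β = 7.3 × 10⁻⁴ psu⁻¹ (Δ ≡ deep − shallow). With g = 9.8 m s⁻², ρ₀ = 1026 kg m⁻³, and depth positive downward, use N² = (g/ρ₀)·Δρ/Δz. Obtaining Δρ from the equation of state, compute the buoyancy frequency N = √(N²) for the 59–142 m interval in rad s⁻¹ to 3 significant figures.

4.25 × 10⁻³ rad s⁻¹

ΔT = +4.6 K, ΔS = +0.84 psu (deep − shallow).
Δρ/ρ₀ = −αΔT + βΔS = -4.60 × 10⁻⁴ + 6.132 × 10⁻⁴ = 1.532 × 10⁻⁴, so Δρ ≈ 0.1572 kg m⁻³.
N² = (g/ρ₀)·Δρ/Δz = g·(Δρ/ρ₀)/Δz = 9.8 × 1.532 × 10⁻⁴ / 83 = 1.8089 × 10⁻⁵ s⁻².
N = √(1.8089 × 10⁻⁵) = 4.2531 × 10⁻³ rad s⁻¹ ≈ 4.25 × 10⁻³ rad s⁻¹.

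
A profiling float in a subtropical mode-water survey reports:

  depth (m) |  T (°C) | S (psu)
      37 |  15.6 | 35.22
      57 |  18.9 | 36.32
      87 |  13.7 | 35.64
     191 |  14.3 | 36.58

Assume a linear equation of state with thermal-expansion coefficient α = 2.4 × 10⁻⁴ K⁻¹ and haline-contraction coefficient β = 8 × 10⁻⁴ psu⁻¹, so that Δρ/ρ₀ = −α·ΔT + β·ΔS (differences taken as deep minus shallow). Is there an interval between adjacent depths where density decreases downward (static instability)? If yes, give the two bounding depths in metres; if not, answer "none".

Evaluate Δρ/ρ₀ = −αΔT + βΔS across each adjacent pair:
  37–57 m: −αΔT+βΔS = −(2.4 × 10⁻⁴)(+3.3)+(8 × 10⁻⁴)(+1.10) = 8.8 × 10⁻⁵ → stable
  57–87 m: −αΔT+βΔS = −(2.4 × 10⁻⁴)(-5.2)+(8 × 10⁻⁴)(-0.68) = 7.0 × 10⁻⁴ → stable
  87–191 m: −αΔT+βΔS = −(2.4 × 10⁻⁴)(+0.6)+(8 × 10⁻⁴)(+0.94) = 6.1 × 10⁻⁴ → stable
Every interval has Δρ > 0: the column is stably stratified throughout.

none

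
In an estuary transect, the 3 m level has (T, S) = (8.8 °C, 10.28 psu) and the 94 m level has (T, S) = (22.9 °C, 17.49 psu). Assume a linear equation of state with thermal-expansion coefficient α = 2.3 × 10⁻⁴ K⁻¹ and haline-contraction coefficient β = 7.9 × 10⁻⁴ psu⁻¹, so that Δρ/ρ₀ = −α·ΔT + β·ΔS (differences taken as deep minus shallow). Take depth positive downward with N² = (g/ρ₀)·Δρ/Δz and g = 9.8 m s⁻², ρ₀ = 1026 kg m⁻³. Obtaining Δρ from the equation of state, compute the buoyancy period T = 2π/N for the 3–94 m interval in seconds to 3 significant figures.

387 s

ΔT = +14.1 K, ΔS = +7.21 psu (deep − shallow).
Δρ/ρ₀ = −αΔT + βΔS = -3.243 × 10⁻³ + 5.6959 × 10⁻³ = 2.4529 × 10⁻³, so Δρ ≈ 2.517 kg m⁻³.
N² = (g/ρ₀)·Δρ/Δz = g·(Δρ/ρ₀)/Δz = 9.8 × 2.4529 × 10⁻³ / 91 = 2.6416 × 10⁻⁴ s⁻².
N = √(2.6416 × 10⁻⁴) = 0.016253 rad s⁻¹ → T = 2π/N = 386.59 s ≈ 387 s.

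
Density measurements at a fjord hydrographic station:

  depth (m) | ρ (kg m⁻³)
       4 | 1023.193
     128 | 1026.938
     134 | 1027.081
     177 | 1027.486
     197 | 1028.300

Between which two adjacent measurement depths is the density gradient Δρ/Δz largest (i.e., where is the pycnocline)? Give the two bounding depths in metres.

177–197 m

Compute the density gradient over each adjacent pair:
  4–128 m: Δρ/Δz = 3.745/124 = 0.030 kg m⁻⁴
  128–134 m: Δρ/Δz = 0.143/6 = 0.024 kg m⁻⁴
  134–177 m: Δρ/Δz = 0.405/43 = 9.4 × 10⁻³ kg m⁻⁴
  177–197 m: Δρ/Δz = 0.814/20 = 0.041 kg m⁻⁴
The largest gradient is in the 177–197 m interval — the pycnocline.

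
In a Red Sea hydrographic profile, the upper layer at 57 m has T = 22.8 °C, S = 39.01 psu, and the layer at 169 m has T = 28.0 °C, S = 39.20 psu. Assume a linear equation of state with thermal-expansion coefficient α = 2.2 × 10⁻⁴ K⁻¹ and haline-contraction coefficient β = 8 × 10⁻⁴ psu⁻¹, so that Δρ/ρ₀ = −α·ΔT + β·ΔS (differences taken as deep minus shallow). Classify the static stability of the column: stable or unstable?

unstable

ΔT = 28.0 − 22.8 = +5.2 K and ΔS = 39.20 − 39.01 = +0.19 psu (deep − shallow).
−αΔT = -1.144 × 10⁻³; βΔS = 1.52 × 10⁻⁴; sum Δρ/ρ₀ = -9.92 × 10⁻⁴.
Δρ/ρ₀ < 0, so Δρ < 0: deeper water is lighter → statically unstable; the column would overturn.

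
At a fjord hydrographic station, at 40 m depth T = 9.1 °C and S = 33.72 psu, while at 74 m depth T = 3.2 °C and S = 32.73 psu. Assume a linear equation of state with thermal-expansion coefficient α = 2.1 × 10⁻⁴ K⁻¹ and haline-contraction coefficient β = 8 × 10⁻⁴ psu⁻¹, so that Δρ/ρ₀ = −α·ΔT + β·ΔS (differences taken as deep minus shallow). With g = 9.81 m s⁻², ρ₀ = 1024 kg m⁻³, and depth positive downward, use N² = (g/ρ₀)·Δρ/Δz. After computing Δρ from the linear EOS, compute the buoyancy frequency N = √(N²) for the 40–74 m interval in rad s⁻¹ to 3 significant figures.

0.0114 rad s⁻¹

ΔT = -5.9 K, ΔS = -0.99 psu (deep − shallow).
Δρ/ρ₀ = −αΔT + βΔS = 1.239 × 10⁻³ − 7.92 × 10⁻⁴ = 4.47 × 10⁻⁴, so Δρ ≈ 0.4577 kg m⁻³.
N² = (g/ρ₀)·Δρ/Δz = g·(Δρ/ρ₀)/Δz = 9.81 × 4.47 × 10⁻⁴ / 34 = 1.2897 × 10⁻⁴ s⁻².
N = √(1.2897 × 10⁻⁴) = 0.011356 rad s⁻¹ ≈ 0.0114 rad s⁻¹.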